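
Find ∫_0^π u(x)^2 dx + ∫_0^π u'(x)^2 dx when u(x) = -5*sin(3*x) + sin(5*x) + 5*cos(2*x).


||u||_{H^1(0,π)}^2 = -5800/21 + 401*π/2

u'(x) = -10*sin(2*x) - 15*cos(3*x) + 5*cos(5*x).
Expand u² and (u')² and integrate term by term on (0, π), using: for integers n ≥ 1, ∫_0^π sin²(nx) dx = ∫_0^π cos²(nx) dx = π/2; for n ≠ n', ∫_0^π sin(nx)sin(n'x) dx = ∫_0^π cos(nx)cos(n'x) dx = 0; and by product-to-sum, ∫_0^π sin(nx)cos(n'x) dx = ½∫_0^π [sin((n+n')x) + sin((n−n')x)] dx, which is 0 when n+n' is even and 2n/(n²−n'²) when n+n' is odd (it need not vanish on (0, π)).
  u² squared terms: (-5)²·∫sin(3x)² dx = 25·π/2 = 25*π/2;  (5)²·∫cos(2x)² dx = 25·π/2 = 25*π/2;  (1)²·∫sin(5x)² dx = 1·π/2 = π/2.
  u² cross terms: 2·(-5)·(5)·∫sin(3x)·cos(2x) dx = -50·(6/5) = -60;  2·(-5)·(1)·∫sin(3x)·sin(5x) dx = -10·(0) = 0;  2·(5)·(1)·∫cos(2x)·sin(5x) dx = 10·(10/21) = 100/21.
  So ∫_0^π u² dx = 25*π/2 + 25*π/2 + π/2 − 60 + 0 + 100/21 = -1160/21 + 51*π/2.
  (u')² squared terms: (-15)²·∫cos(3x)² dx = 225·π/2 = 225*π/2;  (-10)²·∫sin(2x)² dx = 100·π/2 = 50*π;  (5)²·∫cos(5x)² dx = 25·π/2 = 25*π/2.
  (u')² cross terms: 2·(-15)·(-10)·∫cos(3x)·sin(2x) dx = 300·(-4/5) = -240;  2·(-15)·(5)·∫cos(3x)·cos(5x) dx = -150·(0) = 0;  2·(-10)·(5)·∫sin(2x)·cos(5x) dx = -100·(-4/21) = 400/21.
  So ∫_0^π (u')² dx = 225*π/2 + 50*π + 25*π/2 − 240 + 0 + 400/21 = -4640/21 + 175*π.
||u||_{H^1}^2 = (-1160/21 + 51*π/2) + (-4640/21 + 175*π) = -5800/21 + 401*π/2.


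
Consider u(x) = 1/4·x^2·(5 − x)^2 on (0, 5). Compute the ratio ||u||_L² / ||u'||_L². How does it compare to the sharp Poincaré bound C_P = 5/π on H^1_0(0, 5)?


||u||_L² / ||u'||_L² = 5*sqrt(3)/6 < C_P = 5/π.

u(x) = 1/4·x^2·(5 − x)^2, so u'(x) = x*(x - 5)*(2*x - 5)/2.
u(x) = 1/4·x^2·(5 − x)^2 vanishes at x = 0 and x = 5, so u ∈ H^1_0(0, 5). Differentiate via the product rule and integrate the resulting polynomials term by term.
  ∫_0^5 u² dx = ∫_0^5 (x^8/16 - 5*x^7/4 + 75*x^6/8 - 125*x^5/4 + 625*x^4/16) dx. Term by term:
    ∫_0^5 x^8/16 dx = 1953125/144;  ∫_0^5 -5*x^7/4 dx = -1953125/32;  ∫_0^5 75*x^6/8 dx = 5859375/56;
    ∫_0^5 -125*x^5/4 dx = -1953125/24;  ∫_0^5 625*x^4/16 dx = 390625/16.
  Sum: 1953125/144 − 1953125/32 + 5859375/56 − 1953125/24 + 390625/16 = 390625/2016.
  ∫_0^5 (u')² dx = ∫_0^5 (x^6 - 15*x^5 + 325*x^4/4 - 375*x^3/2 + 625*x^2/4) dx. Term by term:
    ∫_0^5 x^6 dx = 78125/7;  ∫_0^5 -15*x^5 dx = -78125/2;  ∫_0^5 325*x^4/4 dx = 203125/4;
    ∫_0^5 -375*x^3/2 dx = -234375/8;  ∫_0^5 625*x^2/4 dx = 78125/12.
  Sum: 78125/7 − 78125/2 + 203125/4 − 234375/8 + 78125/12 = 15625/168.
∫_0^5 u² dx = 390625/2016, so ||u||_L² = 625*sqrt(14)/168.
∫_0^5 (u')² dx = 15625/168, so ||u'||_L² = 125*sqrt(42)/84.
Ratio ||u||_L² / ||u'||_L² = 5*sqrt(3)/6.
Sharp Poincaré constant on H^1_0(0, 5) is C_P = L/π = 5/π, achieved by sin(π/5·x).
A polynomial bump cannot attain the sharp Poincaré constant (only the first sine eigenfunction does), so the ratio is strictly less than C_P, consistent with ||u||_L² ≤ C_P ||u'||_L².


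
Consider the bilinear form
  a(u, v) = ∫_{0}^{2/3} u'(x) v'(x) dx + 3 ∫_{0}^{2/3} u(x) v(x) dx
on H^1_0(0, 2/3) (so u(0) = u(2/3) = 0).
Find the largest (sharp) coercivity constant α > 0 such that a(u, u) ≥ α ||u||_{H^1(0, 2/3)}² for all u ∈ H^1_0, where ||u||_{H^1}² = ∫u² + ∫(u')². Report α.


α = 1

Coercivity of a(·,·) on H^1_0(0, 2/3) means a(u, u) ≥ α ||u||_{H^1}² for every u ∈ H^1_0.
The interval has length L = 2/3, and Poincaré/coercivity depend only on L. Here a(u, u) = ∫(u')² + (3)·∫u².
Here c = 3 ≥ 1, so a(u,u) = ∫(u')² + c∫u² ≥ ∫(u')² + ∫u² = ||u||_{H^1}², i.e. α = 1 works. No larger α is possible: a(u,u) ≥ α||u||_{H^1}² means (1−α)∫(u')² ≥ (α−c)∫u², and for the modes u_n = sin(nπ(x−x₀)/L) (x₀ the left endpoint) one has ∫u_n²/∫(u_n')² = (L/(nπ))² → 0, so a(u_n,u_n)/||u_n||_{H^1}² → 1. Hence the optimal constant is α = 1.
Therefore α = 1.


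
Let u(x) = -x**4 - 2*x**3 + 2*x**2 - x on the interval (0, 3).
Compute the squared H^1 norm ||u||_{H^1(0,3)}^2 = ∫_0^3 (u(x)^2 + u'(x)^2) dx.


||u||_{H^1}^2 = 1084269/70

The H^1 norm (squared) on an interval (0, L) is
  ||u||_{H^1}^2 = ∫_0^L u(x)^2 dx + ∫_0^L u'(x)^2 dx.
Compute u'(x) = -4*x**3 - 6*x**2 + 4*x - 1.
Then u(x)^2 = x**8 + 4*x**7 - 6*x**5 + 8*x**4 - 4*x**3 + x**2 and u'(x)^2 = 16*x**6 + 48*x**5 + 4*x**4 - 40*x**3 + 28*x**2 - 8*x + 1.
Integrate each monomial from 0 to 3 using ∫_0^3 c·x^n dx = c·3^(n+1)/(n+1):
  ∫_0^3 u(x)^2 dx = ∫_0^3 (x^8 + 4*x^7 - 6*x^5 + 8*x^4 - 4*x^3 + x^2) dx. Term by term:
    ∫_0^3 x^8 dx = 2187;  ∫_0^3 4*x^7 dx = 6561/2;  ∫_0^3 -6*x^5 dx = -729;
    ∫_0^3 8*x^4 dx = 1944/5;  ∫_0^3 -4*x^3 dx = -81;  ∫_0^3 x^2 dx = 9.
  Sum: 2187 + 6561/2 − 729 + 1944/5 − 81 + 9 = 50553/10.
  ∫_0^3 u'(x)^2 dx = ∫_0^3 (16*x^6 + 48*x^5 + 4*x^4 - 40*x^3 + 28*x^2 - 8*x + 1) dx. Term by term:
    ∫_0^3 16*x^6 dx = 34992/7;  ∫_0^3 48*x^5 dx = 5832;  ∫_0^3 4*x^4 dx = 972/5;
    ∫_0^3 -40*x^3 dx = -810;  ∫_0^3 28*x^2 dx = 252;  ∫_0^3 -8*x dx = -36;
    ∫_0^3 1 dx = 3.
  Sum: 34992/7 + 5832 + 972/5 − 810 + 252 − 36 + 3 = 365199/35.
Adding: ||u||_{H^1}^2 = 50553/10 + 365199/35 = 1084269/70.


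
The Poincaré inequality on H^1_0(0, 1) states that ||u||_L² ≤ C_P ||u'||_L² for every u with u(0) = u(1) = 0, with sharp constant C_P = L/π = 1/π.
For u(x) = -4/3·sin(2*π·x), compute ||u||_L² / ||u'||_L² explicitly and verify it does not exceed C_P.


||u||_L² / ||u'||_L² = 1/(2*π) < C_P = 1/π.

u(x) = -4/3·sin(2*π·x), so u'(x) = -8*π*cos(2*π*x)/3.
Writing u(x) = A·sin(kπx/L) with A = -4/3 and k = 2, use ∫_0^L sin²(kπx/L) dx = L/2 and ∫_0^L cos²(kπx/L) dx = L/2.
u² = 16/9·sin²(2*π·x) and (u')² = 64*π^2/9·cos²(2*π·x), and each of sin², cos² integrates to L/2 = 1/2 over (0, 1).
∫_0^1 u² dx = 8/9, so ||u||_L² = 2*sqrt(2)/3.
∫_0^1 (u')² dx = 32*π^2/9, so ||u'||_L² = 4*sqrt(2)*π/3.
Ratio ||u||_L² / ||u'||_L² = 1/(2*π).
Sharp Poincaré constant on H^1_0(0, 1) is C_P = L/π = 1/π, achieved by sin(π·x).
This is the k = 2 harmonic; the ratio L/(kπ) is strictly less than C_P = L/π, consistent with the sharp inequality ||u||_L² ≤ C_P ||u'||_L².


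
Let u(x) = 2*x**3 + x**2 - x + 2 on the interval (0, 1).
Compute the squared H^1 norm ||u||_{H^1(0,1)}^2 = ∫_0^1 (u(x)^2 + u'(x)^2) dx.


||u||_{H^1}^2 = 3221/210

The H^1 norm (squared) on an interval (0, L) is
  ||u||_{H^1}^2 = ∫_0^L u(x)^2 dx + ∫_0^L u'(x)^2 dx.
Compute u'(x) = 6*x**2 + 2*x - 1.
Then u(x)^2 = 4*x**6 + 4*x**5 - 3*x**4 + 6*x**3 + 5*x**2 - 4*x + 4 and u'(x)^2 = 36*x**4 + 24*x**3 - 8*x**2 - 4*x + 1.
Integrate each monomial from 0 to 1 using ∫_0^1 c·x^n dx = c·1^(n+1)/(n+1):
  ∫_0^1 u(x)^2 dx = ∫_0^1 (4*x^6 + 4*x^5 - 3*x^4 + 6*x^3 + 5*x^2 - 4*x + 4) dx. Term by term:
    ∫_0^1 4*x^6 dx = 4/7;  ∫_0^1 4*x^5 dx = 2/3;  ∫_0^1 -3*x^4 dx = -3/5;
    ∫_0^1 6*x^3 dx = 3/2;  ∫_0^1 5*x^2 dx = 5/3;  ∫_0^1 -4*x dx = -2;
    ∫_0^1 4 dx = 4.
  Sum: 4/7 + 2/3 − 3/5 + 3/2 + 5/3 − 2 + 4 = 1219/210.
  ∫_0^1 u'(x)^2 dx = ∫_0^1 (36*x^4 + 24*x^3 - 8*x^2 - 4*x + 1) dx. Term by term:
    ∫_0^1 36*x^4 dx = 36/5;  ∫_0^1 24*x^3 dx = 6;  ∫_0^1 -8*x^2 dx = -8/3;
    ∫_0^1 -4*x dx = -2;  ∫_0^1 1 dx = 1.
  Sum: 36/5 + 6 − 8/3 − 2 + 1 = 143/15.
Adding: ||u||_{H^1}^2 = 1219/210 + 143/15 = 3221/210.


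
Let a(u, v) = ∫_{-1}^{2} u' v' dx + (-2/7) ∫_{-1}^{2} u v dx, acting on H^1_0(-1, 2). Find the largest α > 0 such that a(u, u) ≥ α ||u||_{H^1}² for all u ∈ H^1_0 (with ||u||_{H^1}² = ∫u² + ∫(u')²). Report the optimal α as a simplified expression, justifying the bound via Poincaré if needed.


α = (-18/7 + π^2)/(9 + π^2)

Coercivity of a(·,·) on H^1_0(-1, 2) means a(u, u) ≥ α ||u||_{H^1}² for every u ∈ H^1_0.
The interval has length L = 3, and Poincaré/coercivity depend only on L. Here a(u, u) = ∫(u')² + (-2/7)·∫u².
Here c = -2/7 < 0 with |c| < (π/L)² = π^2/9, so coercivity still holds. The condition a(u,u) ≥ α||u||_{H^1}² reads (1−α)∫(u')² ≥ (α−c)∫u². Any admissible α is ≤ 1 (rapidly oscillating u have ∫u²/∫(u')² → 0), and α = 1 would force 0 ≥ (1−c)∫u², impossible since c < 1; so 1−α > 0. By the sharp Poincaré inequality on H^1_0 of an interval of length L, ∫(u')² ≥ (π/L)²∫u² with equality for the first sine mode sin(π(x−x₀)/L) (x₀ the left endpoint), so the inequality holds for all u iff (1−α)(π/L)² ≥ α − c, i.e. α ≤ ((π/L)² + c)/((π/L)² + 1) = (1 + c(L/π)²)/(1 + (L/π)²). (Direct route, valid since c ≤ 0: Poincaré gives c∫u² ≥ c(L/π)²∫(u')², so a(u,u) ≥ (1 + c(L/π)²)∫(u')², while ||u||_{H^1}² ≤ (1 + (L/π)²)∫(u')²; dividing yields the same α.) With (π/L)² = π^2/9 and c = -2/7, the largest admissible constant is α = ((π/L)² + c)/((π/L)² + 1).
Simplifying, α = (-18/7 + π^2)/(9 + π^2).


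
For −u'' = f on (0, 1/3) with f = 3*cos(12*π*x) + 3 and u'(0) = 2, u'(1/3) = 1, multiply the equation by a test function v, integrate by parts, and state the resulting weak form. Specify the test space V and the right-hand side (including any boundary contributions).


V = H^1(0, 1/3) (v unrestricted at boundary; u is determined up to an additive constant); weak form: ∫_0^1/3 u'v' dx = ∫_0^1/3 (3*cos(12*π*x) + 3) v dx + v(1/3) − 2·v(0) for all v ∈ V.

Multiply both sides by a test function v and integrate from 0 to 1/3:
  ∫_0^1/3 −u''(x) v(x) dx = ∫_0^1/3 f(x) v(x) dx.
Integrate the LHS by parts once:
  ∫_0^1/3 −u'' v dx = −[u'(x) v(x)]_0^1/3 + ∫_0^1/3 u'(x) v'(x) dx.
Thus ∫_0^1/3 u'(x) v'(x) dx = ∫_0^1/3 f(x) v(x) dx + [u'(x) v(x)]_0^1/3.
Choose V so that boundary terms are either known or forced to vanish.
u has inhomogeneous Neumann u'(0) = 2, u'(1/3) = 1. [u' v]_0^1/3 = (1)·v(1/3) − (2)·v(0) = v(1/3) − 2·v(0). Take V = H^1(0, 1/3); boundary term becomes part of RHS.
Weak formulation: find u (satisfying any essential BC) such that ∫_0^1/3 u'(x) v'(x) dx = ∫_0^1/3 f v dx + v(1/3) − 2·v(0) for all v ∈ V (Neumann data are natural BCs: they enter the RHS as boundary terms).
Substituting f(x) = 3*cos(12*π*x) + 3, the right-hand side is ∫_0^1/3 (3*cos(12*π*x) + 3) v dx + v(1/3) − 2·v(0).
Compatibility check (pure Neumann): taking v ≡ 1 ∈ V gives 0 = ∫_0^1/3 f dx + (1) − (2), i.e. ∫_0^1/3 f dx must equal u'(0) − u'(1/3) = 1. Indeed ∫_0^1/3 (3*cos(12*π*x) + 3) dx = 1, so the data are compatible. The solution is then unique only up to an additive constant (fix it e.g. by requiring ∫_0^1/3 u dx = 0).


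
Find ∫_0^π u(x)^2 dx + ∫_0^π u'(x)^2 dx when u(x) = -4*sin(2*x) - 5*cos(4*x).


||u||_{H^1(0,π)}^2 = 505*π/2

u'(x) = 20*sin(4*x) - 8*cos(2*x).
Expand u² and (u')² and integrate term by term on (0, π), using: for integers n ≥ 1, ∫_0^π sin²(nx) dx = ∫_0^π cos²(nx) dx = π/2; for n ≠ n', ∫_0^π sin(nx)sin(n'x) dx = ∫_0^π cos(nx)cos(n'x) dx = 0; and by product-to-sum, ∫_0^π sin(nx)cos(n'x) dx = ½∫_0^π [sin((n+n')x) + sin((n−n')x)] dx, which is 0 when n+n' is even and 2n/(n²−n'²) when n+n' is odd (it need not vanish on (0, π)).
  u² squared terms: (-5)²·∫cos(4x)² dx = 25·π/2 = 25*π/2;  (-4)²·∫sin(2x)² dx = 16·π/2 = 8*π.
  u² cross terms: 2·(-5)·(-4)·∫cos(4x)·sin(2x) dx = 40·(0) = 0.
  So ∫_0^π u² dx = 25*π/2 + 8*π + 0 = 41*π/2.
  (u')² squared terms: (-8)²·∫cos(2x)² dx = 64·π/2 = 32*π;  (20)²·∫sin(4x)² dx = 400·π/2 = 200*π.
  (u')² cross terms: 2·(-8)·(20)·∫cos(2x)·sin(4x) dx = -320·(0) = 0.
  So ∫_0^π (u')² dx = 32*π + 200*π + 0 = 232*π.
||u||_{H^1}^2 = (41*π/2) + (232*π) = 505*π/2.


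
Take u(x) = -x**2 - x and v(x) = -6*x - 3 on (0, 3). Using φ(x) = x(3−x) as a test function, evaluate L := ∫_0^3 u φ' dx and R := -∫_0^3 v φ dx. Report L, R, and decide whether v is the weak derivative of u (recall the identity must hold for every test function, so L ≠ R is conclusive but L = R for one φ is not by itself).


LHS = 18, RHS = 54. No, v is not the weak derivative of u.

u(x) = -x**2 - x, classical derivative u'(x) = -2*x - 1.
φ(x) = x(3−x), so φ'(x) = 3 - 2*x.
Note φ(0) = φ(3) = 0, so the boundary term u·φ vanishes.
LHS = ∫_0^3 u(x) φ'(x) dx = ∫_0^3 (2*x^3 - x^2 - 3*x) dx. Term by term:
  ∫_0^3 2*x^3 dx = 81/2;  ∫_0^3 -x^2 dx = -9;  ∫_0^3 -3*x dx = -27/2.
Sum: 81/2 − 9 − 27/2 = 18.
So LHS = 18.
∫_0^3 v(x) φ(x) dx = ∫_0^3 (6*x^3 - 15*x^2 - 9*x) dx. Term by term:
  ∫_0^3 6*x^3 dx = 243/2;  ∫_0^3 -15*x^2 dx = -135;  ∫_0^3 -9*x dx = -81/2.
Sum: 243/2 − 135 − 81/2 = -54.
So RHS = -∫_0^3 v(x) φ(x) dx = 54.
LHS − RHS = -36 ≠ 0, so the identity fails.
(For a valid weak derivative the identity must hold for EVERY test function, in particular this one. The failure shows v is NOT the weak derivative of u.)
Correct weak derivative would be u'(x) = -2*x - 1.


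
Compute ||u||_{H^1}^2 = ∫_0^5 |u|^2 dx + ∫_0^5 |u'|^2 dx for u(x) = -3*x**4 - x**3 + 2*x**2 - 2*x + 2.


||u||_{H^1}^2 = 15540835/4

The H^1 norm (squared) on an interval (0, L) is
  ||u||_{H^1}^2 = ∫_0^L u(x)^2 dx + ∫_0^L u'(x)^2 dx.
Compute u'(x) = -12*x**3 - 3*x**2 + 4*x - 2.
Then u(x)^2 = 9*x**8 + 6*x**7 - 11*x**6 + 8*x**5 - 4*x**4 - 12*x**3 + 12*x**2 - 8*x + 4 and u'(x)^2 = 144*x**6 + 72*x**5 - 87*x**4 + 24*x**3 + 28*x**2 - 16*x + 4.
Integrate each monomial from 0 to 5 using ∫_0^5 c·x^n dx = c·5^(n+1)/(n+1):
  ∫_0^5 u(x)^2 dx = ∫_0^5 (9*x^8 + 6*x^7 - 11*x^6 + 8*x^5 - 4*x^4 - 12*x^3 + 12*x^2 - 8*x + 4) dx. Term by term:
    ∫_0^5 9*x^8 dx = 1953125;  ∫_0^5 6*x^7 dx = 1171875/4;  ∫_0^5 -11*x^6 dx = -859375/7;
    ∫_0^5 8*x^5 dx = 62500/3;  ∫_0^5 -4*x^4 dx = -2500;  ∫_0^5 -12*x^3 dx = -1875;
    ∫_0^5 12*x^2 dx = 500;  ∫_0^5 -8*x dx = -100;  ∫_0^5 4 dx = 20.
  Sum: 1953125 + 1171875/4 − 859375/7 + 62500/3 − 2500 − 1875 + 500 − 100 + 20 = 179777155/84.
  ∫_0^5 u'(x)^2 dx = ∫_0^5 (144*x^6 + 72*x^5 - 87*x^4 + 24*x^3 + 28*x^2 - 16*x + 4) dx. Term by term:
    ∫_0^5 144*x^6 dx = 11250000/7;  ∫_0^5 72*x^5 dx = 187500;  ∫_0^5 -87*x^4 dx = -54375;
    ∫_0^5 24*x^3 dx = 3750;  ∫_0^5 28*x^2 dx = 3500/3;  ∫_0^5 -16*x dx = -200;
    ∫_0^5 4 dx = 20.
  Sum: 11250000/7 + 187500 − 54375 + 3750 + 3500/3 − 200 + 20 = 36645095/21.
Adding: ||u||_{H^1}^2 = 179777155/84 + 36645095/21 = 15540835/4.


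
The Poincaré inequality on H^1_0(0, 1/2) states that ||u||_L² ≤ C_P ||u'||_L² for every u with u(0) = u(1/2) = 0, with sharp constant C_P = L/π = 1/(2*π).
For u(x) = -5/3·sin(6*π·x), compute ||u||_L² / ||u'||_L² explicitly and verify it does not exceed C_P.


||u||_L² / ||u'||_L² = 1/(6*π) < C_P = 1/(2*π).

u(x) = -5/3·sin(6*π·x), so u'(x) = -10*π*cos(6*π*x).
Writing u(x) = A·sin(kπx/L) with A = -5/3 and k = 3, use ∫_0^L sin²(kπx/L) dx = L/2 and ∫_0^L cos²(kπx/L) dx = L/2.
u² = 25/9·sin²(6*π·x) and (u')² = 100*π^2·cos²(6*π·x), and each of sin², cos² integrates to L/2 = 1/4 over (0, 1/2).
∫_0^1/2 u² dx = 25/36, so ||u||_L² = 5/6.
∫_0^1/2 (u')² dx = 25*π^2, so ||u'||_L² = 5*π.
Ratio ||u||_L² / ||u'||_L² = 1/(6*π).
Sharp Poincaré constant on H^1_0(0, 1/2) is C_P = L/π = 1/(2*π), achieved by sin(2*π·x).
This is the k = 3 harmonic; the ratio L/(kπ) is strictly less than C_P = L/π, consistent with the sharp inequality ||u||_L² ≤ C_P ||u'||_L².


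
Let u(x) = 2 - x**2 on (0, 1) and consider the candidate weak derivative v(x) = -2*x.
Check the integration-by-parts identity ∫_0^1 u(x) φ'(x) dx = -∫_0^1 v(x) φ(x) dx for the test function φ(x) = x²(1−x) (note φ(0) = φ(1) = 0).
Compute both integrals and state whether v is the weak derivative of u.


LHS = 1/10, RHS = 1/10. Yes, v = u' weakly.

u(x) = 2 - x**2, classical derivative u'(x) = -2*x.
φ(x) = x²(1−x), so φ'(x) = x*(2 - 3*x).
Note φ(0) = φ(1) = 0, so the boundary term u·φ vanishes.
LHS = ∫_0^1 u(x) φ'(x) dx = ∫_0^1 (3*x^4 - 2*x^3 - 6*x^2 + 4*x) dx. Term by term:
  ∫_0^1 3*x^4 dx = 3/5;  ∫_0^1 -2*x^3 dx = -1/2;  ∫_0^1 -6*x^2 dx = -2;
  ∫_0^1 4*x dx = 2.
Sum: 3/5 − 1/2 − 2 + 2 = 1/10.
So LHS = 1/10.
∫_0^1 v(x) φ(x) dx = ∫_0^1 (2*x^4 - 2*x^3) dx. Term by term:
  ∫_0^1 2*x^4 dx = 2/5;  ∫_0^1 -2*x^3 dx = -1/2.
Sum: 2/5 − 1/2 = -1/10.
So RHS = -∫_0^1 v(x) φ(x) dx = 1/10.
LHS = RHS, so the identity holds for this test φ.
Moreover u is smooth here and v(x) = u'(x) = -2*x pointwise, so the identity holds for every test function. Hence v is the weak derivative of u.


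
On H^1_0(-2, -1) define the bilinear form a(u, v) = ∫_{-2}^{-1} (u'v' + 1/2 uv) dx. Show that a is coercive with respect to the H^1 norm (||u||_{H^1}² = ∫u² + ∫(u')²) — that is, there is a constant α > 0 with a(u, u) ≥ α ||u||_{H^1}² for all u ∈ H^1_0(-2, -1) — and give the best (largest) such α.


α = (1/2 + π^2)/(1 + π^2)

Coercivity of a(·,·) on H^1_0(-2, -1) means a(u, u) ≥ α ||u||_{H^1}² for every u ∈ H^1_0.
The interval has length L = 1, and Poincaré/coercivity depend only on L. Here a(u, u) = ∫(u')² + (1/2)·∫u².
Here 0 < c = 1/2 < 1. The condition a(u,u) ≥ α||u||_{H^1}² reads (1−α)∫(u')² ≥ (α−c)∫u². Any admissible α is ≤ 1 (rapidly oscillating u have ∫u²/∫(u')² → 0), and α = 1 would force 0 ≥ (1−c)∫u², impossible since c < 1; so 1−α > 0. By the sharp Poincaré inequality on H^1_0 of an interval of length L, ∫(u')² ≥ (π/L)²∫u² with equality for the first sine mode sin(π(x−x₀)/L) (x₀ the left endpoint), so the inequality holds for all u iff (1−α)(π/L)² ≥ α − c, i.e. α ≤ ((π/L)² + c)/((π/L)² + 1) = (1 + c(L/π)²)/(1 + (L/π)²). With (π/L)² = π^2 and c = 1/2, the largest admissible constant is α = ((π/L)² + c)/((π/L)² + 1).
Simplifying, α = (1/2 + π^2)/(1 + π^2).


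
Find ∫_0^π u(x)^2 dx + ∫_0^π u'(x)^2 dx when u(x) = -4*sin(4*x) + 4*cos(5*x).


||u||_{H^1(0,π)}^2 = 6656/9 + 344*π

u'(x) = -20*sin(5*x) - 16*cos(4*x).
Expand u² and (u')² and integrate term by term on (0, π), using: for integers n ≥ 1, ∫_0^π sin²(nx) dx = ∫_0^π cos²(nx) dx = π/2; for n ≠ n', ∫_0^π sin(nx)sin(n'x) dx = ∫_0^π cos(nx)cos(n'x) dx = 0; and by product-to-sum, ∫_0^π sin(nx)cos(n'x) dx = ½∫_0^π [sin((n+n')x) + sin((n−n')x)] dx, which is 0 when n+n' is even and 2n/(n²−n'²) when n+n' is odd (it need not vanish on (0, π)).
  u² squared terms: (-4)²·∫sin(4x)² dx = 16·π/2 = 8*π;  (4)²·∫cos(5x)² dx = 16·π/2 = 8*π.
  u² cross terms: 2·(-4)·(4)·∫sin(4x)·cos(5x) dx = -32·(-8/9) = 256/9.
  So ∫_0^π u² dx = 8*π + 8*π + 256/9 = 256/9 + 16*π.
  (u')² squared terms: (-20)²·∫sin(5x)² dx = 400·π/2 = 200*π;  (-16)²·∫cos(4x)² dx = 256·π/2 = 128*π.
  (u')² cross terms: 2·(-20)·(-16)·∫sin(5x)·cos(4x) dx = 640·(10/9) = 6400/9.
  So ∫_0^π (u')² dx = 200*π + 128*π + 6400/9 = 6400/9 + 328*π.
||u||_{H^1}^2 = (256/9 + 16*π) + (6400/9 + 328*π) = 6656/9 + 344*π.


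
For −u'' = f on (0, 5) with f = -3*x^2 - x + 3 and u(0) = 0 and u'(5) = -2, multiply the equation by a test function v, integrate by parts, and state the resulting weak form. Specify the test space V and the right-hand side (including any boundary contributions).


V = {v ∈ H^1(0, 5) : v(0) = 0} (test functions vanish at x = 0 where u is specified); weak form: ∫_0^5 u'v' dx = ∫_0^5 (-3*x^2 - x + 3) v dx − 2·v(5) for all v ∈ V.

Multiply both sides by a test function v and integrate from 0 to 5:
  ∫_0^5 −u''(x) v(x) dx = ∫_0^5 f(x) v(x) dx.
Integrate the LHS by parts once:
  ∫_0^5 −u'' v dx = −[u'(x) v(x)]_0^5 + ∫_0^5 u'(x) v'(x) dx.
Thus ∫_0^5 u'(x) v'(x) dx = ∫_0^5 f(x) v(x) dx + [u'(x) v(x)]_0^5.
Choose V so that boundary terms are either known or forced to vanish.
Mixed BC: u(0) = 0 (Dirichlet) and u'(5) = -2 (Neumann). Define V = {v ∈ H^1(0, 5) : v(0) = 0}. Then [u' v]_0^5 = u'(5)·v(5) − u'(0)·0 = − 2·v(5).
Weak formulation: find u (satisfying any essential BC) such that ∫_0^5 u'(x) v'(x) dx = ∫_0^5 f v dx − 2·v(5) for all v ∈ V (Dirichlet at 0 absorbed into V; Neumann datum at x = 5 contributes the boundary term).
Substituting f(x) = -3*x^2 - x + 3, the right-hand side is ∫_0^5 (-3*x^2 - x + 3) v dx − 2·v(5).


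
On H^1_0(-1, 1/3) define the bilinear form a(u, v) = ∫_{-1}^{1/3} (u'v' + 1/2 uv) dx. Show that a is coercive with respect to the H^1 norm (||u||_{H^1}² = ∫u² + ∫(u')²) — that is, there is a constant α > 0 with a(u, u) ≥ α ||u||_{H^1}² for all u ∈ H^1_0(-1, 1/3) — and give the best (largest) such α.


α = (8 + 9*π^2)/(16 + 9*π^2)

Coercivity of a(·,·) on H^1_0(-1, 1/3) means a(u, u) ≥ α ||u||_{H^1}² for every u ∈ H^1_0.
The interval has length L = 4/3, and Poincaré/coercivity depend only on L. Here a(u, u) = ∫(u')² + (1/2)·∫u².
Here 0 < c = 1/2 < 1. The condition a(u,u) ≥ α||u||_{H^1}² reads (1−α)∫(u')² ≥ (α−c)∫u². Any admissible α is ≤ 1 (rapidly oscillating u have ∫u²/∫(u')² → 0), and α = 1 would force 0 ≥ (1−c)∫u², impossible since c < 1; so 1−α > 0. By the sharp Poincaré inequality on H^1_0 of an interval of length L, ∫(u')² ≥ (π/L)²∫u² with equality for the first sine mode sin(π(x−x₀)/L) (x₀ the left endpoint), so the inequality holds for all u iff (1−α)(π/L)² ≥ α − c, i.e. α ≤ ((π/L)² + c)/((π/L)² + 1) = (1 + c(L/π)²)/(1 + (L/π)²). With (π/L)² = 9*π^2/16 and c = 1/2, the largest admissible constant is α = ((π/L)² + c)/((π/L)² + 1).
Simplifying, α = (8 + 9*π^2)/(16 + 9*π^2).


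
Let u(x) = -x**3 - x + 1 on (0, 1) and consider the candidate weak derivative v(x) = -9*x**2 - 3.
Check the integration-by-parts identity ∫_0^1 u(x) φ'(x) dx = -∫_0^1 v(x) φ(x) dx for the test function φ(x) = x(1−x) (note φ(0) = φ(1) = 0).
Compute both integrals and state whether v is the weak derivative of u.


LHS = 19/60, RHS = 19/20. No, v is not the weak derivative of u.

u(x) = -x**3 - x + 1, classical derivative u'(x) = -3*x**2 - 1.
φ(x) = x(1−x), so φ'(x) = 1 - 2*x.
Note φ(0) = φ(1) = 0, so the boundary term u·φ vanishes.
LHS = ∫_0^1 u(x) φ'(x) dx = ∫_0^1 (2*x^4 - x^3 + 2*x^2 - 3*x + 1) dx. Term by term:
  ∫_0^1 2*x^4 dx = 2/5;  ∫_0^1 -x^3 dx = -1/4;  ∫_0^1 2*x^2 dx = 2/3;
  ∫_0^1 -3*x dx = -3/2;  ∫_0^1 1 dx = 1.
Sum: 2/5 − 1/4 + 2/3 − 3/2 + 1 = 19/60.
So LHS = 19/60.
∫_0^1 v(x) φ(x) dx = ∫_0^1 (9*x^4 - 9*x^3 + 3*x^2 - 3*x) dx. Term by term:
  ∫_0^1 9*x^4 dx = 9/5;  ∫_0^1 -9*x^3 dx = -9/4;  ∫_0^1 3*x^2 dx = 1;
  ∫_0^1 -3*x dx = -3/2.
Sum: 9/5 − 9/4 + 1 − 3/2 = -19/20.
So RHS = -∫_0^1 v(x) φ(x) dx = 19/20.
LHS − RHS = -19/30 ≠ 0, so the identity fails.
(For a valid weak derivative the identity must hold for EVERY test function, in particular this one. The failure shows v is NOT the weak derivative of u.)
Correct weak derivative would be u'(x) = -3*x**2 - 1.


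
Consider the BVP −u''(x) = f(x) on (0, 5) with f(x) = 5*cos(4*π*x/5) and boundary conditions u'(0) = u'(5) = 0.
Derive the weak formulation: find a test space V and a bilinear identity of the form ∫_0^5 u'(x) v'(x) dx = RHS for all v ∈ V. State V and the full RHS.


V = H^1(0, 5) (no boundary constraint on v; u is determined up to an additive constant); weak form: ∫_0^5 u'v' dx = ∫_0^5 (5*cos(4*π*x/5)) v dx for all v ∈ V.

Multiply both sides by a test function v and integrate from 0 to 5:
  ∫_0^5 −u''(x) v(x) dx = ∫_0^5 f(x) v(x) dx.
Integrate the LHS by parts once:
  ∫_0^5 −u'' v dx = −[u'(x) v(x)]_0^5 + ∫_0^5 u'(x) v'(x) dx.
Thus ∫_0^5 u'(x) v'(x) dx = ∫_0^5 f(x) v(x) dx + [u'(x) v(x)]_0^5.
Choose V so that boundary terms are either known or forced to vanish.
u has homogeneous Neumann: u'(0) = u'(5) = 0. So [u' v]_0^5 = 0·v(5) − 0·v(0) = 0 for any v; take V = H^1(0, 5).
Weak formulation: find u (satisfying any essential BC) such that ∫_0^5 u'(x) v'(x) dx = ∫_0^5 f v dx for all v ∈ V (homogeneous Neumann, so boundary terms vanish).
Substituting f(x) = 5*cos(4*π*x/5), the right-hand side is ∫_0^5 (5*cos(4*π*x/5)) v dx.
Compatibility check (pure Neumann): taking v ≡ 1 ∈ V gives 0 = ∫_0^5 f dx + (0) − (0), i.e. ∫_0^5 f dx must equal u'(0) − u'(5) = 0. Indeed ∫_0^5 (5*cos(4*π*x/5)) dx = 0, so the data are compatible. The solution is then unique only up to an additive constant (fix it e.g. by requiring ∫_0^5 u dx = 0).


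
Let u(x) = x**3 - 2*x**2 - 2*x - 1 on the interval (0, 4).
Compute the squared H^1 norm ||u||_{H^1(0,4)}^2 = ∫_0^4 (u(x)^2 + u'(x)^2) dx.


||u||_{H^1}^2 = 77396/105

The H^1 norm (squared) on an interval (0, L) is
  ||u||_{H^1}^2 = ∫_0^L u(x)^2 dx + ∫_0^L u'(x)^2 dx.
Compute u'(x) = 3*x**2 - 4*x - 2.
Then u(x)^2 = x**6 - 4*x**5 + 6*x**3 + 8*x**2 + 4*x + 1 and u'(x)^2 = 9*x**4 - 24*x**3 + 4*x**2 + 16*x + 4.
Integrate each monomial from 0 to 4 using ∫_0^4 c·x^n dx = c·4^(n+1)/(n+1):
  ∫_0^4 u(x)^2 dx = ∫_0^4 (x^6 - 4*x^5 + 6*x^3 + 8*x^2 + 4*x + 1) dx. Term by term:
    ∫_0^4 x^6 dx = 16384/7;  ∫_0^4 -4*x^5 dx = -8192/3;  ∫_0^4 6*x^3 dx = 384;
    ∫_0^4 8*x^2 dx = 512/3;  ∫_0^4 4*x dx = 32;  ∫_0^4 1 dx = 4.
  Sum: 16384/7 − 8192/3 + 384 + 512/3 + 32 + 4 = 1404/7.
  ∫_0^4 u'(x)^2 dx = ∫_0^4 (9*x^4 - 24*x^3 + 4*x^2 + 16*x + 4) dx. Term by term:
    ∫_0^4 9*x^4 dx = 9216/5;  ∫_0^4 -24*x^3 dx = -1536;  ∫_0^4 4*x^2 dx = 256/3;
    ∫_0^4 16*x dx = 128;  ∫_0^4 4 dx = 16.
  Sum: 9216/5 − 1536 + 256/3 + 128 + 16 = 8048/15.
Adding: ||u||_{H^1}^2 = 1404/7 + 8048/15 = 77396/105.


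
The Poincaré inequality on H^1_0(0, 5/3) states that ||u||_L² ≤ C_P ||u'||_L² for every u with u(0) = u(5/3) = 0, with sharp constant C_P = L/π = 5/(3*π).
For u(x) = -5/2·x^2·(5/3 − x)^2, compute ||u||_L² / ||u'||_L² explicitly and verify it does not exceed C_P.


||u||_L² / ||u'||_L² = 5*sqrt(3)/18 < C_P = 5/(3*π).

u(x) = -5/2·x^2·(5/3 − x)^2, so u'(x) = 5*x*(-18*x^2 + 45*x - 25)/9.
u(x) = -5/2·x^2·(5/3 − x)^2 vanishes at x = 0 and x = 5/3, so u ∈ H^1_0(0, 5/3). Differentiate via the product rule and integrate the resulting polynomials term by term.
  ∫_0^5/3 u² dx = ∫_0^5/3 (25*x^8/4 - 125*x^7/3 + 625*x^6/6 - 3125*x^5/27 + 15625*x^4/324) dx. Term by term:
    ∫_0^5/3 25*x^8/4 dx = 48828125/708588;  ∫_0^5/3 -125*x^7/3 dx = -48828125/157464;  ∫_0^5/3 625*x^6/6 dx = 48828125/91854;
    ∫_0^5/3 -3125*x^5/27 dx = -48828125/118098;  ∫_0^5/3 15625*x^4/324 dx = 9765625/78732.
  Sum: 48828125/708588 − 48828125/157464 + 48828125/91854 − 48828125/118098 + 9765625/78732 = 9765625/9920232.
  ∫_0^5/3 (u')² dx = ∫_0^5/3 (100*x^6 - 500*x^5 + 8125*x^4/9 - 6250*x^3/9 + 15625*x^2/81) dx. Term by term:
    ∫_0^5/3 100*x^6 dx = 7812500/15309;  ∫_0^5/3 -500*x^5 dx = -3906250/2187;  ∫_0^5/3 8125*x^4/9 dx = 5078125/2187;
    ∫_0^5/3 -6250*x^3/9 dx = -1953125/1458;  ∫_0^5/3 15625*x^2/81 dx = 1953125/6561.
  Sum: 7812500/15309 − 3906250/2187 + 5078125/2187 − 1953125/1458 + 1953125/6561 = 390625/91854.
∫_0^5/3 u² dx = 9765625/9920232, so ||u||_L² = 3125*sqrt(42)/20412.
∫_0^5/3 (u')² dx = 390625/91854, so ||u'||_L² = 625*sqrt(14)/1134.
Ratio ||u||_L² / ||u'||_L² = 5*sqrt(3)/18.
Sharp Poincaré constant on H^1_0(0, 5/3) is C_P = L/π = 5/(3*π), achieved by sin(3*π/5·x).
A polynomial bump cannot attain the sharp Poincaré constant (only the first sine eigenfunction does), so the ratio is strictly less than C_P, consistent with ||u||_L² ≤ C_P ||u'||_L².


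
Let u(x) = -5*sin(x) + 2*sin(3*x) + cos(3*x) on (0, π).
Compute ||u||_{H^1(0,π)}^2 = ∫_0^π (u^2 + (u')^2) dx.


||u||_{H^1(0,π)}^2 = 50*π

u'(x) = -3*sin(3*x) - 5*cos(x) + 6*cos(3*x).
Expand u² and (u')² and integrate term by term on (0, π), using: for integers n ≥ 1, ∫_0^π sin²(nx) dx = ∫_0^π cos²(nx) dx = π/2; for n ≠ n', ∫_0^π sin(nx)sin(n'x) dx = ∫_0^π cos(nx)cos(n'x) dx = 0; and by product-to-sum, ∫_0^π sin(nx)cos(n'x) dx = ½∫_0^π [sin((n+n')x) + sin((n−n')x)] dx, which is 0 when n+n' is even and 2n/(n²−n'²) when n+n' is odd (it need not vanish on (0, π)).
  u² squared terms: (-5)²·∫sin(x)² dx = 25·π/2 = 25*π/2;  (2)²·∫sin(3x)² dx = 4·π/2 = 2*π;  (1)²·∫cos(3x)² dx = 1·π/2 = π/2.
  u² cross terms: 2·(-5)·(2)·∫sin(x)·sin(3x) dx = -20·(0) = 0;  2·(-5)·(1)·∫sin(x)·cos(3x) dx = -10·(0) = 0;  2·(2)·(1)·∫sin(3x)·cos(3x) dx = 4·(0) = 0.
  So ∫_0^π u² dx = 25*π/2 + 2*π + π/2 + 0 + 0 + 0 = 15*π.
  (u')² squared terms: (-5)²·∫cos(x)² dx = 25·π/2 = 25*π/2;  (-3)²·∫sin(3x)² dx = 9·π/2 = 9*π/2;  (6)²·∫cos(3x)² dx = 36·π/2 = 18*π.
  (u')² cross terms: 2·(-5)·(-3)·∫cos(x)·sin(3x) dx = 30·(0) = 0;  2·(-5)·(6)·∫cos(x)·cos(3x) dx = -60·(0) = 0;  2·(-3)·(6)·∫sin(3x)·cos(3x) dx = -36·(0) = 0.
  So ∫_0^π (u')² dx = 25*π/2 + 9*π/2 + 18*π + 0 + 0 + 0 = 35*π.
||u||_{H^1}^2 = (15*π) + (35*π) = 50*π.


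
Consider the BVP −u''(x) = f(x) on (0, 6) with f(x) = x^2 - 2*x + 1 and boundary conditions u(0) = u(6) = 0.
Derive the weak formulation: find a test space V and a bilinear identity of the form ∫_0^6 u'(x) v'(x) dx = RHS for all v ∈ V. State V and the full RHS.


V = H^1_0(0, 6) (so v(0) = v(6) = 0); weak form: ∫_0^6 u'v' dx = ∫_0^6 (x^2 - 2*x + 1) v dx for all v ∈ V.

Multiply both sides by a test function v and integrate from 0 to 6:
  ∫_0^6 −u''(x) v(x) dx = ∫_0^6 f(x) v(x) dx.
Integrate the LHS by parts once:
  ∫_0^6 −u'' v dx = −[u'(x) v(x)]_0^6 + ∫_0^6 u'(x) v'(x) dx.
Thus ∫_0^6 u'(x) v'(x) dx = ∫_0^6 f(x) v(x) dx + [u'(x) v(x)]_0^6.
Choose V so that boundary terms are either known or forced to vanish.
u is Dirichlet: u(0) = u(6) = 0. Let V = H^1_0(0, 6); then v(0) = v(6) = 0, and [u' v]_0^6 = 0.
Weak formulation: find u (satisfying any essential BC) such that ∫_0^6 u'(x) v'(x) dx = ∫_0^6 f v dx for all v ∈ V.
Substituting f(x) = x^2 - 2*x + 1, the right-hand side is ∫_0^6 (x^2 - 2*x + 1) v dx.


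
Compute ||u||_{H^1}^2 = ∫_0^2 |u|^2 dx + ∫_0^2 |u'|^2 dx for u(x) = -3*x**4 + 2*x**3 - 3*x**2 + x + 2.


||u||_{H^1}^2 = 242602/105

The H^1 norm (squared) on an interval (0, L) is
  ||u||_{H^1}^2 = ∫_0^L u(x)^2 dx + ∫_0^L u'(x)^2 dx.
Compute u'(x) = -12*x**3 + 6*x**2 - 6*x + 1.
Then u(x)^2 = 9*x**8 - 12*x**7 + 22*x**6 - 18*x**5 + x**4 + 2*x**3 - 11*x**2 + 4*x + 4 and u'(x)^2 = 144*x**6 - 144*x**5 + 180*x**4 - 96*x**3 + 48*x**2 - 12*x + 1.
Integrate each monomial from 0 to 2 using ∫_0^2 c·x^n dx = c·2^(n+1)/(n+1):
  ∫_0^2 u(x)^2 dx = ∫_0^2 (9*x^8 - 12*x^7 + 22*x^6 - 18*x^5 + x^4 + 2*x^3 - 11*x^2 + 4*x + 4) dx. Term by term:
    ∫_0^2 9*x^8 dx = 512;  ∫_0^2 -12*x^7 dx = -384;  ∫_0^2 22*x^6 dx = 2816/7;
    ∫_0^2 -18*x^5 dx = -192;  ∫_0^2 x^4 dx = 32/5;  ∫_0^2 2*x^3 dx = 8;
    ∫_0^2 -11*x^2 dx = -88/3;  ∫_0^2 4*x dx = 8;  ∫_0^2 4 dx = 8.
  Sum: 512 − 384 + 2816/7 − 192 + 32/5 + 8 − 88/3 + 8 + 8 = 35632/105.
  ∫_0^2 u'(x)^2 dx = ∫_0^2 (144*x^6 - 144*x^5 + 180*x^4 - 96*x^3 + 48*x^2 - 12*x + 1) dx. Term by term:
    ∫_0^2 144*x^6 dx = 18432/7;  ∫_0^2 -144*x^5 dx = -1536;  ∫_0^2 180*x^4 dx = 1152;
    ∫_0^2 -96*x^3 dx = -384;  ∫_0^2 48*x^2 dx = 128;  ∫_0^2 -12*x dx = -24;
    ∫_0^2 1 dx = 2.
  Sum: 18432/7 − 1536 + 1152 − 384 + 128 − 24 + 2 = 13798/7.
Adding: ||u||_{H^1}^2 = 35632/105 + 13798/7 = 242602/105.


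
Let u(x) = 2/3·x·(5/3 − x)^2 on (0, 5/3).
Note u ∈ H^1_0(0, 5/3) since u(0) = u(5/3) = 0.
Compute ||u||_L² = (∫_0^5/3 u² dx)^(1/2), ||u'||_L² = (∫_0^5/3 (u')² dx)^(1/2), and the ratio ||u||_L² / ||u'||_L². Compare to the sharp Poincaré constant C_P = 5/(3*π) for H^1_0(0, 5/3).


||u||_L² / ||u'||_L² = 5*sqrt(14)/42 < C_P = 5/(3*π).

u(x) = 2/3·x·(5/3 − x)^2, so u'(x) = 2*x^2 - 40*x/9 + 50/27.
u(x) = 2/3·x·(5/3 − x)^2 vanishes at x = 0 and x = 5/3, so u ∈ H^1_0(0, 5/3). Differentiate via the product rule and integrate the resulting polynomials term by term.
  ∫_0^5/3 u² dx = ∫_0^5/3 (4*x^6/9 - 80*x^5/27 + 200*x^4/27 - 2000*x^3/243 + 2500*x^2/729) dx. Term by term:
    ∫_0^5/3 4*x^6/9 dx = 312500/137781;  ∫_0^5/3 -80*x^5/27 dx = -625000/59049;  ∫_0^5/3 200*x^4/27 dx = 125000/6561;
    ∫_0^5/3 -2000*x^3/243 dx = -312500/19683;  ∫_0^5/3 2500*x^2/729 dx = 312500/59049.
  Sum: 312500/137781 − 625000/59049 + 125000/6561 − 312500/19683 + 312500/59049 = 62500/413343.
  ∫_0^5/3 (u')² dx = ∫_0^5/3 (4*x^4 - 160*x^3/9 + 2200*x^2/81 - 4000*x/243 + 2500/729) dx. Term by term:
    ∫_0^5/3 4*x^4 dx = 2500/243;  ∫_0^5/3 -160*x^3/9 dx = -25000/729;  ∫_0^5/3 2200*x^2/81 dx = 275000/6561;
    ∫_0^5/3 -4000*x/243 dx = -50000/2187;  ∫_0^5/3 2500/729 dx = 12500/2187.
  Sum: 2500/243 − 25000/729 + 275000/6561 − 50000/2187 + 12500/2187 = 5000/6561.
∫_0^5/3 u² dx = 62500/413343, so ||u||_L² = 250*sqrt(7)/1701.
∫_0^5/3 (u')² dx = 5000/6561, so ||u'||_L² = 50*sqrt(2)/81.
Ratio ||u||_L² / ||u'||_L² = 5*sqrt(14)/42.
Sharp Poincaré constant on H^1_0(0, 5/3) is C_P = L/π = 5/(3*π), achieved by sin(3*π/5·x).
A polynomial bump cannot attain the sharp Poincaré constant (only the first sine eigenfunction does), so the ratio is strictly less than C_P, consistent with ||u||_L² ≤ C_P ||u'||_L².


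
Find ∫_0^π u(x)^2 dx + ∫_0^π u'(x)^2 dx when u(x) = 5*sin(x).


||u||_{H^1(0,π)}^2 = 25*π

u'(x) = 5*cos(x).
Expand u² and (u')² and integrate term by term on (0, π), using: for integers n ≥ 1, ∫_0^π sin²(nx) dx = ∫_0^π cos²(nx) dx = π/2; for n ≠ n', ∫_0^π sin(nx)sin(n'x) dx = ∫_0^π cos(nx)cos(n'x) dx = 0; and by product-to-sum, ∫_0^π sin(nx)cos(n'x) dx = ½∫_0^π [sin((n+n')x) + sin((n−n')x)] dx, which is 0 when n+n' is even and 2n/(n²−n'²) when n+n' is odd (it need not vanish on (0, π)).
  u² squared terms: (5)²·∫sin(x)² dx = 25·π/2 = 25*π/2.
  So ∫_0^π u² dx = 25*π/2.
  (u')² squared terms: (5)²·∫cos(x)² dx = 25·π/2 = 25*π/2.
  So ∫_0^π (u')² dx = 25*π/2.
||u||_{H^1}^2 = (25*π/2) + (25*π/2) = 25*π.


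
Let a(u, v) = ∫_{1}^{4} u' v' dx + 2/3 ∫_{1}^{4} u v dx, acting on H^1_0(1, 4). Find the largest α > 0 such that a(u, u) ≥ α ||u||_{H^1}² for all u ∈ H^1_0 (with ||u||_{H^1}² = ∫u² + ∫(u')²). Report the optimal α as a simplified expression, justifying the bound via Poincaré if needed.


α = (6 + π^2)/(9 + π^2)

Coercivity of a(·,·) on H^1_0(1, 4) means a(u, u) ≥ α ||u||_{H^1}² for every u ∈ H^1_0.
The interval has length L = 3, and Poincaré/coercivity depend only on L. Here a(u, u) = ∫(u')² + (2/3)·∫u².
Here 0 < c = 2/3 < 1. The condition a(u,u) ≥ α||u||_{H^1}² reads (1−α)∫(u')² ≥ (α−c)∫u². Any admissible α is ≤ 1 (rapidly oscillating u have ∫u²/∫(u')² → 0), and α = 1 would force 0 ≥ (1−c)∫u², impossible since c < 1; so 1−α > 0. By the sharp Poincaré inequality on H^1_0 of an interval of length L, ∫(u')² ≥ (π/L)²∫u² with equality for the first sine mode sin(π(x−x₀)/L) (x₀ the left endpoint), so the inequality holds for all u iff (1−α)(π/L)² ≥ α − c, i.e. α ≤ ((π/L)² + c)/((π/L)² + 1) = (1 + c(L/π)²)/(1 + (L/π)²). With (π/L)² = π^2/9 and c = 2/3, the largest admissible constant is α = ((π/L)² + c)/((π/L)² + 1).
Simplifying, α = (6 + π^2)/(9 + π^2).


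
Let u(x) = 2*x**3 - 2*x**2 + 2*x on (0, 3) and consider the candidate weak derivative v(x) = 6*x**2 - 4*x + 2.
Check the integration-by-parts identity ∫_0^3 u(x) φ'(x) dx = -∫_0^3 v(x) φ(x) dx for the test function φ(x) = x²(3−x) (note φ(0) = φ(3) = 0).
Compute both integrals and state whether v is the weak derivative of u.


LHS = -1107/10, RHS = -1107/10. Yes, v = u' weakly.

u(x) = 2*x**3 - 2*x**2 + 2*x, classical derivative u'(x) = 6*x**2 - 4*x + 2.
φ(x) = x²(3−x), so φ'(x) = 3*x*(2 - x).
Note φ(0) = φ(3) = 0, so the boundary term u·φ vanishes.
LHS = ∫_0^3 u(x) φ'(x) dx = ∫_0^3 (-6*x^5 + 18*x^4 - 18*x^3 + 12*x^2) dx. Term by term:
  ∫_0^3 -6*x^5 dx = -729;  ∫_0^3 18*x^4 dx = 4374/5;  ∫_0^3 -18*x^3 dx = -729/2;
  ∫_0^3 12*x^2 dx = 108.
Sum: -729 + 4374/5 − 729/2 + 108 = -1107/10.
So LHS = -1107/10.
∫_0^3 v(x) φ(x) dx = ∫_0^3 (-6*x^5 + 22*x^4 - 14*x^3 + 6*x^2) dx. Term by term:
  ∫_0^3 -6*x^5 dx = -729;  ∫_0^3 22*x^4 dx = 5346/5;  ∫_0^3 -14*x^3 dx = -567/2;
  ∫_0^3 6*x^2 dx = 54.
Sum: -729 + 5346/5 − 567/2 + 54 = 1107/10.
So RHS = -∫_0^3 v(x) φ(x) dx = -1107/10.
LHS = RHS, so the identity holds for this test φ.
Moreover u is smooth here and v(x) = u'(x) = 6*x**2 - 4*x + 2 pointwise, so the identity holds for every test function. Hence v is the weak derivative of u.


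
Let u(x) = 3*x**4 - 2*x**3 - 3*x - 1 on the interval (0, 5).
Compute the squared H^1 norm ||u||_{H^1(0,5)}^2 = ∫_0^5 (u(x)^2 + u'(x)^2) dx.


||u||_{H^1}^2 = 36606125/14

The H^1 norm (squared) on an interval (0, L) is
  ||u||_{H^1}^2 = ∫_0^L u(x)^2 dx + ∫_0^L u'(x)^2 dx.
Compute u'(x) = 12*x**3 - 6*x**2 - 3.
Then u(x)^2 = 9*x**8 - 12*x**7 + 4*x**6 - 18*x**5 + 6*x**4 + 4*x**3 + 9*x**2 + 6*x + 1 and u'(x)^2 = 144*x**6 - 144*x**5 + 36*x**4 - 72*x**3 + 36*x**2 + 9.
Integrate each monomial from 0 to 5 using ∫_0^5 c·x^n dx = c·5^(n+1)/(n+1):
  ∫_0^5 u(x)^2 dx = ∫_0^5 (9*x^8 - 12*x^7 + 4*x^6 - 18*x^5 + 6*x^4 + 4*x^3 + 9*x^2 + 6*x + 1) dx. Term by term:
    ∫_0^5 9*x^8 dx = 1953125;  ∫_0^5 -12*x^7 dx = -1171875/2;  ∫_0^5 4*x^6 dx = 312500/7;
    ∫_0^5 -18*x^5 dx = -46875;  ∫_0^5 6*x^4 dx = 3750;  ∫_0^5 4*x^3 dx = 625;
    ∫_0^5 9*x^2 dx = 375;  ∫_0^5 6*x dx = 75;  ∫_0^5 1 dx = 5.
  Sum: 1953125 − 1171875/2 + 312500/7 − 46875 + 3750 + 625 + 375 + 75 + 5 = 19176995/14.
  ∫_0^5 u'(x)^2 dx = ∫_0^5 (144*x^6 - 144*x^5 + 36*x^4 - 72*x^3 + 36*x^2 + 9) dx. Term by term:
    ∫_0^5 144*x^6 dx = 11250000/7;  ∫_0^5 -144*x^5 dx = -375000;  ∫_0^5 36*x^4 dx = 22500;
    ∫_0^5 -72*x^3 dx = -11250;  ∫_0^5 36*x^2 dx = 1500;  ∫_0^5 9 dx = 45.
  Sum: 11250000/7 − 375000 + 22500 − 11250 + 1500 + 45 = 8714565/7.
Adding: ||u||_{H^1}^2 = 19176995/14 + 8714565/7 = 36606125/14.


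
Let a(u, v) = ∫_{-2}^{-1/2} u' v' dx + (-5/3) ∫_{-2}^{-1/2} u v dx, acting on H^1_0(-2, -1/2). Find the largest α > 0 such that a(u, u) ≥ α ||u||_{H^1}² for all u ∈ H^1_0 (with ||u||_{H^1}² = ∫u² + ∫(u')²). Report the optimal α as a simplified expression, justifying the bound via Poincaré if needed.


α = (-15 + 4*π^2)/(9 + 4*π^2)

Coercivity of a(·,·) on H^1_0(-2, -1/2) means a(u, u) ≥ α ||u||_{H^1}² for every u ∈ H^1_0.
The interval has length L = 3/2, and Poincaré/coercivity depend only on L. Here a(u, u) = ∫(u')² + (-5/3)·∫u².
Here c = -5/3 < 0 with |c| < (π/L)² = 4*π^2/9, so coercivity still holds. The condition a(u,u) ≥ α||u||_{H^1}² reads (1−α)∫(u')² ≥ (α−c)∫u². Any admissible α is ≤ 1 (rapidly oscillating u have ∫u²/∫(u')² → 0), and α = 1 would force 0 ≥ (1−c)∫u², impossible since c < 1; so 1−α > 0. By the sharp Poincaré inequality on H^1_0 of an interval of length L, ∫(u')² ≥ (π/L)²∫u² with equality for the first sine mode sin(π(x−x₀)/L) (x₀ the left endpoint), so the inequality holds for all u iff (1−α)(π/L)² ≥ α − c, i.e. α ≤ ((π/L)² + c)/((π/L)² + 1) = (1 + c(L/π)²)/(1 + (L/π)²). (Direct route, valid since c ≤ 0: Poincaré gives c∫u² ≥ c(L/π)²∫(u')², so a(u,u) ≥ (1 + c(L/π)²)∫(u')², while ||u||_{H^1}² ≤ (1 + (L/π)²)∫(u')²; dividing yields the same α.) With (π/L)² = 4*π^2/9 and c = -5/3, the largest admissible constant is α = ((π/L)² + c)/((π/L)² + 1).
Simplifying, α = (-15 + 4*π^2)/(9 + 4*π^2).


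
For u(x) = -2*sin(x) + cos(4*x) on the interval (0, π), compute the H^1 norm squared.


||u||_{H^1(0,π)}^2 = 136/15 + 25*π/2

u'(x) = -4*sin(4*x) - 2*cos(x).
Expand u² and (u')² and integrate term by term on (0, π), using: for integers n ≥ 1, ∫_0^π sin²(nx) dx = ∫_0^π cos²(nx) dx = π/2; for n ≠ n', ∫_0^π sin(nx)sin(n'x) dx = ∫_0^π cos(nx)cos(n'x) dx = 0; and by product-to-sum, ∫_0^π sin(nx)cos(n'x) dx = ½∫_0^π [sin((n+n')x) + sin((n−n')x)] dx, which is 0 when n+n' is even and 2n/(n²−n'²) when n+n' is odd (it need not vanish on (0, π)).
  u² squared terms: (-2)²·∫sin(x)² dx = 4·π/2 = 2*π;  (1)²·∫cos(4x)² dx = 1·π/2 = π/2.
  u² cross terms: 2·(-2)·(1)·∫sin(x)·cos(4x) dx = -4·(-2/15) = 8/15.
  So ∫_0^π u² dx = 2*π + π/2 + 8/15 = 8/15 + 5*π/2.
  (u')² squared terms: (-4)²·∫sin(4x)² dx = 16·π/2 = 8*π;  (-2)²·∫cos(x)² dx = 4·π/2 = 2*π.
  (u')² cross terms: 2·(-4)·(-2)·∫sin(4x)·cos(x) dx = 16·(8/15) = 128/15.
  So ∫_0^π (u')² dx = 8*π + 2*π + 128/15 = 128/15 + 10*π.
||u||_{H^1}^2 = (8/15 + 5*π/2) + (128/15 + 10*π) = 136/15 + 25*π/2.
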